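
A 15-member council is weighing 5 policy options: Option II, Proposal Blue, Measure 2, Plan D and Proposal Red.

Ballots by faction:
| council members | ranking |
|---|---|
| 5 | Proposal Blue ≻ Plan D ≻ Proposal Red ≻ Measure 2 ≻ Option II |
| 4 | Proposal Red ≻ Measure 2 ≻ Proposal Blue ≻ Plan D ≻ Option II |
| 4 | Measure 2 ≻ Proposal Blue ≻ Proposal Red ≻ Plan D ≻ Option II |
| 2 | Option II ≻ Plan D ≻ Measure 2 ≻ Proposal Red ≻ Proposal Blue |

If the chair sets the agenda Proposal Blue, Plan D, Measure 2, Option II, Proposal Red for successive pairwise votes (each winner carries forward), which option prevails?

Proposal Red

Round 1: Proposal Blue vs Plan D — 13–2, Proposal Blue advances.
Round 2: Proposal Blue vs Measure 2 — 5–10, Measure 2 advances.
Round 3: Measure 2 vs Option II — 13–2, Measure 2 advances.
Round 4: Measure 2 vs Proposal Red — 6–9, Proposal Red advances.
Proposal Red survives the agenda.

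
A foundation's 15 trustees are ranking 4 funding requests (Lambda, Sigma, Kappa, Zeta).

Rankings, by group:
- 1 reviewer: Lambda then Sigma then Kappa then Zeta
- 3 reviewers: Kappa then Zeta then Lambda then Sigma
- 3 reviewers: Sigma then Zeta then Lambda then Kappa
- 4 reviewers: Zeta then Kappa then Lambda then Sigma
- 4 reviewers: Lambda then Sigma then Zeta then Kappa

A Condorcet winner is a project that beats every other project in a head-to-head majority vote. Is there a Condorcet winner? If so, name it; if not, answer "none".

Pairwise majorities:
Lambda–Sigma: Lambda 12–3.
Lambda vs Kappa: 8 to 7, Lambda.
Lambda vs Zeta: Zeta wins 10–5.
Sigma–Kappa: Sigma 8–7.
Sigma vs Zeta: 1+3+4 = 8 for Sigma, 7 for Zeta — Sigma by 8–7.
Kappa–Zeta: Zeta 11–4.
No project is unbeaten: Lambda loses to Zeta; Sigma loses to Lambda; Kappa loses to Lambda; Zeta loses to Sigma. In particular Lambda beats Sigma beats Zeta beats Lambda is a majority cycle — no Condorcet winner exists.

none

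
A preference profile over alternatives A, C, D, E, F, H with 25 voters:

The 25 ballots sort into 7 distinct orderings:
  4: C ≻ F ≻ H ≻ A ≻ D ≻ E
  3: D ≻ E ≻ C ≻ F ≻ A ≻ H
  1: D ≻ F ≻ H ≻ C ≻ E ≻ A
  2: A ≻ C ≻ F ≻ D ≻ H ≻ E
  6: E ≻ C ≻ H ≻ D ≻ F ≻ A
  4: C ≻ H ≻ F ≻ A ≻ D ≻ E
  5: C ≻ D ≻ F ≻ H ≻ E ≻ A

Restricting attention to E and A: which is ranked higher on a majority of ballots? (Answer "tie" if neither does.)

E

Ballots ranking E above A: 3 + 1 + 6 + 5 = 15.
Ballots ranking A above E: 25 − 15 = 10.
E wins the head-to-head 15–10.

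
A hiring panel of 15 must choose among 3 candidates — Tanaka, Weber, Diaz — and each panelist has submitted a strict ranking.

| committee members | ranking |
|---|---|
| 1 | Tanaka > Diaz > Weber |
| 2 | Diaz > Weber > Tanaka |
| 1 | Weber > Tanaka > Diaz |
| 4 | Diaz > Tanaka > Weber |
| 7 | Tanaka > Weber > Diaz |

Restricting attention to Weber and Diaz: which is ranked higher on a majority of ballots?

Weber

Ballots ranking Weber above Diaz: 1 + 7 = 8.
Ballots ranking Diaz above Weber: 15 − 8 = 7.
Weber wins the head-to-head 8–7.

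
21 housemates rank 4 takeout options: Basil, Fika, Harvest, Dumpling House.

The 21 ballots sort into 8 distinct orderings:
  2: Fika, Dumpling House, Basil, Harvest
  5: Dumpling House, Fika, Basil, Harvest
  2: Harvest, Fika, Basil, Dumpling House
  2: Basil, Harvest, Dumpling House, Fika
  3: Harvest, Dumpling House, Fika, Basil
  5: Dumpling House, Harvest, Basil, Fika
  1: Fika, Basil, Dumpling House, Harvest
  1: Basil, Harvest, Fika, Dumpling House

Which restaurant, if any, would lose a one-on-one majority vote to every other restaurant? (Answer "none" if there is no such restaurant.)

none

Pairwise majorities:
Basil vs Fika: Fika, 13–8.
Basil–Harvest: Basil 11–10.
Basil vs Dumpling House: 2+2+1+1 = 6 for Basil, 15 for Dumpling House — Dumpling House by 15–6.
Fika vs Harvest: Fika is ranked higher on 2+5+1 = 8 ballots, Harvest on 13. Harvest wins 13–8.
Fika vs Dumpling House: Dumpling House wins 15–6.
Harvest vs Dumpling House: Dumpling House wins 13–8.
Every restaurant wins at least one matchup (Basil beats Harvest; Fika beats Basil; Harvest beats Fika; Dumpling House beats Basil), so there is no Condorcet loser.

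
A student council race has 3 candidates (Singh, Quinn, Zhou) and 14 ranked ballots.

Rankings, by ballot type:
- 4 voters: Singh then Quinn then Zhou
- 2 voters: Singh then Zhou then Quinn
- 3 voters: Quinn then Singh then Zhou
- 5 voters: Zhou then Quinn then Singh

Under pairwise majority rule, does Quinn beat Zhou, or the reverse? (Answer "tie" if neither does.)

Ballots ranking Quinn above Zhou: 4 + 3 = 7.
Ballots ranking Zhou above Quinn: 14 − 7 = 7.
7–7: the pair ties.

tie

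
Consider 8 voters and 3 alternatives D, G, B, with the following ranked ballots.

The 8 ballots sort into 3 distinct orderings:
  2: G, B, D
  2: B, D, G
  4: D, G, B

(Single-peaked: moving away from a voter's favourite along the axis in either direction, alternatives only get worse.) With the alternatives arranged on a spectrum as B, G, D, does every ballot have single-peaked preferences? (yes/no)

Axis positions: B=1, G=2, D=3.
Group 1 (peak G at position 2): ranking walks positions 2-1-3, expanding outward from the peak — single-peaked.
Group 2: ranking walks positions 1-3-2; D is ranked above G even though G lies between D and the peak B on the axis — preferences dip and rise again. Not single-peaked.
Group 3 (peak D at position 3): ranking walks positions 3-2-1, expanding outward from the peak — single-peaked.
Group 2 violates single-peakedness, so the profile is not single-peaked on this axis.

no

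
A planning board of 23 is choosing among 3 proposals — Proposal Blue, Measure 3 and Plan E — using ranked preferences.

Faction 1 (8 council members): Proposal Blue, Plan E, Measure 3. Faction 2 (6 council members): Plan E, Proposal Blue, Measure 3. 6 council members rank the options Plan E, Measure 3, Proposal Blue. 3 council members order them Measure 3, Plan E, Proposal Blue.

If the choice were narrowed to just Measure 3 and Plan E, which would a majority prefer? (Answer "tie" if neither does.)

Plan E

Ballots ranking Measure 3 above Plan E: 3.
Ballots ranking Plan E above Measure 3: 23 − 3 = 20.
Plan E wins the head-to-head 20–3.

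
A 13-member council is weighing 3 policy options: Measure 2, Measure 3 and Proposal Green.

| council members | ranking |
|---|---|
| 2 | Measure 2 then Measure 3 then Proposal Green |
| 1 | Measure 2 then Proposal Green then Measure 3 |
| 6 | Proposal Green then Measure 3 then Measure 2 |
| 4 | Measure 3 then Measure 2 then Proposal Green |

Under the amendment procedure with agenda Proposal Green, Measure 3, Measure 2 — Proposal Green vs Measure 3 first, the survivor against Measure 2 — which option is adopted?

Measure 2

Round 1: Proposal Green vs Measure 3 — 7–6, Proposal Green advances.
Round 2: Proposal Green vs Measure 2 — 6–7, Measure 2 advances.
The agenda winner is Measure 2.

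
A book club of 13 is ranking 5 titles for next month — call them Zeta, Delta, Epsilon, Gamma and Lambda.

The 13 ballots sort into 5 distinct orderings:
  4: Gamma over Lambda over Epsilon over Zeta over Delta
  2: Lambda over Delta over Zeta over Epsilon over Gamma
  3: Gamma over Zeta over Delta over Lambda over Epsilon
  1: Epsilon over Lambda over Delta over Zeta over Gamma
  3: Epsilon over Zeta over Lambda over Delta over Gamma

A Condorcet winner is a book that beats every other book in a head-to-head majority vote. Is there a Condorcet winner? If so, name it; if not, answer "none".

Check each pair by majority over 13 ballots:
Zeta–Delta: Zeta 10–3.
Zeta vs Epsilon: 5 to 8, Epsilon.
Zeta vs Gamma: 6 to 7, Gamma.
Zeta vs Lambda: Zeta is ranked higher on 3+3 = 6 ballots, Lambda on 7. Lambda wins 7–6.
Delta vs Epsilon: Delta is ranked higher on 2+3 = 5 ballots, Epsilon on 8. Epsilon wins 8–5.
Delta vs Gamma: 2+1+3 = 6 for Delta, 7 for Gamma — Gamma by 7–6.
Delta vs Lambda: 3 for Delta, 10 for Lambda — Lambda by 10–3.
Epsilon vs Gamma: Epsilon preferred on 2+1+3 = 6 ballots; Gamma wins 7–6.
Epsilon vs Lambda: Lambda, 9–4.
Gamma–Lambda: Gamma 7–6.
Gamma defeats every rival head-to-head and is the Condorcet winner.

Gamma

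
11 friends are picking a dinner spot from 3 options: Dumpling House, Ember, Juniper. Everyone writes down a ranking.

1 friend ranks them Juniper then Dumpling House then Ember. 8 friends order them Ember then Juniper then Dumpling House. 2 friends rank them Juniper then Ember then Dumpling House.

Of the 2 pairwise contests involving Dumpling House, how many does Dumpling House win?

Dumpling House against each rival (11 friends):
Dumpling House vs Ember: 1 to 10, Ember.
Dumpling House vs Juniper: Dumpling House preferred on 0 ballots; Juniper wins 11–0.
Dumpling House beats no one; loses to Ember, Juniper — 0 pairwise wins.

0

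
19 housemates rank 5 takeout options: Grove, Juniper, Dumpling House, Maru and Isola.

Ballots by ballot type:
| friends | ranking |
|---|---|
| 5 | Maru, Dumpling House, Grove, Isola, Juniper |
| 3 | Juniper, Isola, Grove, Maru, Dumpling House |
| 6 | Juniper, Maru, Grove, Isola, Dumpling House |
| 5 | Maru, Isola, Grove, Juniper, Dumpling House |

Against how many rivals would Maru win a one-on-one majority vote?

4

Maru against each rival (19 friends):
Maru vs Grove: 5+6+5 = 16 for Maru, 3 for Grove — Maru by 16–3.
Maru vs Juniper: Maru, 10–9.
Maru–Dumpling House: Maru 19–0.
Maru vs Isola: 5+6+5 = 16 for Maru, 3 for Isola — Maru by 16–3.
Maru beats Grove, Juniper, Dumpling House, Isola — 4 pairwise wins.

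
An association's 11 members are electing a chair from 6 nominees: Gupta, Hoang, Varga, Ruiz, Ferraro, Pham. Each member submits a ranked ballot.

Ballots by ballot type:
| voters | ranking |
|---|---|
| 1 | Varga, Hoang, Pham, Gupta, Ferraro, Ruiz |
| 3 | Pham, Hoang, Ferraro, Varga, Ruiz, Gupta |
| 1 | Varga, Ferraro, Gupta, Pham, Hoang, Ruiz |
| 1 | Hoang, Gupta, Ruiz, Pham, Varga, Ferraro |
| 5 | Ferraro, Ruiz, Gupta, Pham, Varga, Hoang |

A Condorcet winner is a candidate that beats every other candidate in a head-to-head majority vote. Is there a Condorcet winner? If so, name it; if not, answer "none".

Ferraro

Check each pair by majority over 11 ballots:
Gupta vs Hoang: Gupta, 6–5.
Gupta vs Varga: Gupta wins 6–5.
Gupta vs Ruiz: Ruiz, 8–3.
Gupta vs Ferraro: Ferraro wins 9–2.
Gupta vs Pham: Gupta, 7–4.
Hoang–Varga: Varga 7–4.
Hoang–Ruiz: Hoang 6–5.
Hoang vs Ferraro: Ferraro, 6–5.
Hoang vs Pham: Pham, 9–2.
Varga vs Ruiz: Ruiz wins 6–5.
Varga vs Ferraro: Ferraro wins 8–3.
Varga vs Pham: Pham, 9–2.
Ruiz–Ferraro: Ferraro 10–1.
Ruiz–Pham: Ruiz 6–5.
Ferraro–Pham: Ferraro 6–5.
Only Ferraro has no losses; Ferraro is the Condorcet winner.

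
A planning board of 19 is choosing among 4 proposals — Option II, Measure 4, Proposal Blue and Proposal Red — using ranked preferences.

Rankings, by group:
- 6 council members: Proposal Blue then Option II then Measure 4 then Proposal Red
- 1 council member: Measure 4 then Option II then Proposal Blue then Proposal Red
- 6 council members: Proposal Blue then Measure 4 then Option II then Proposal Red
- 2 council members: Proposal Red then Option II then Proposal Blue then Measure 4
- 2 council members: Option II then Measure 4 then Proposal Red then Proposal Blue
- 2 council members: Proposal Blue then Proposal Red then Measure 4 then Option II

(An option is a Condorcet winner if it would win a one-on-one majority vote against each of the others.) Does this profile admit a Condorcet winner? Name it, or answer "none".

Proposal Blue

Head-to-head results (19 council members):
Option II–Measure 4: Option II 10–9.
Option II vs Proposal Blue: Proposal Blue, 14–5.
Option II vs Proposal Red: Option II wins 15–4.
Measure 4 vs Proposal Blue: Proposal Blue wins 16–3.
Measure 4 vs Proposal Red: Measure 4, 15–4.
Proposal Blue–Proposal Red: Proposal Blue 15–4.
Proposal Blue beats each of Option II, Measure 4, Proposal Red — Proposal Blue is the Condorcet winner.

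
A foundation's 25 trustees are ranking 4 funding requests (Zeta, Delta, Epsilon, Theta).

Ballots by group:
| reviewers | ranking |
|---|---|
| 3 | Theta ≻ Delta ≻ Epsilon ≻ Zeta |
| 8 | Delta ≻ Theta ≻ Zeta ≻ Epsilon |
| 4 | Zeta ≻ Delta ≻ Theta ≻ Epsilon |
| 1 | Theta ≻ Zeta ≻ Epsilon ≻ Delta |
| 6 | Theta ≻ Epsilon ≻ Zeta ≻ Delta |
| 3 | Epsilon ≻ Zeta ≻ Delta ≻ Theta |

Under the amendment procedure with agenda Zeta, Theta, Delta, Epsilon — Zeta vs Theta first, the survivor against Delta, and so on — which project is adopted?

Round 1: Zeta vs Theta — 7–18, Theta advances.
Round 2: Theta vs Delta — 10–15, Delta advances.
Round 3: Delta vs Epsilon — 15–10, Delta advances.
The agenda winner is Delta.

Delta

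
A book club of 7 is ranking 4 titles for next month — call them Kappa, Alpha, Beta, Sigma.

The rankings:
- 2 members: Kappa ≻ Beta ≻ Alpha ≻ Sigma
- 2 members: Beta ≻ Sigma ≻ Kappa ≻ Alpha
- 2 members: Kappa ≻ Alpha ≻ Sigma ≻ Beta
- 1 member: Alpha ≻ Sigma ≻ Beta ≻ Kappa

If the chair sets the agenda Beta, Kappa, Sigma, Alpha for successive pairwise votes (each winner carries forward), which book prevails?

Round 1: Beta vs Kappa — 3–4, Kappa advances.
Round 2: Kappa vs Sigma — 4–3, Kappa advances.
Round 3: Kappa vs Alpha — 6–1, Kappa advances.
The agenda winner is Kappa.

Kappa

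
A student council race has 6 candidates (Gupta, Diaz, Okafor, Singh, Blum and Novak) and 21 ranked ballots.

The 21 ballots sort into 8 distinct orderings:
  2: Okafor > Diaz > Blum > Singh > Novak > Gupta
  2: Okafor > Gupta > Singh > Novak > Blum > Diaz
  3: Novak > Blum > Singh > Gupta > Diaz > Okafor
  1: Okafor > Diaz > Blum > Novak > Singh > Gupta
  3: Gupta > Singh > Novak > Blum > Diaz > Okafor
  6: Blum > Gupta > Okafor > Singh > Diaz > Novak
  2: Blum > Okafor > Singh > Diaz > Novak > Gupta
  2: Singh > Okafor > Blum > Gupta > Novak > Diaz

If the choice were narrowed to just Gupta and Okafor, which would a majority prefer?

Ballots ranking Gupta above Okafor: 3 + 3 + 6 = 12.
Ballots ranking Okafor above Gupta: 21 − 12 = 9.
Gupta wins the head-to-head 12–9.

Gupta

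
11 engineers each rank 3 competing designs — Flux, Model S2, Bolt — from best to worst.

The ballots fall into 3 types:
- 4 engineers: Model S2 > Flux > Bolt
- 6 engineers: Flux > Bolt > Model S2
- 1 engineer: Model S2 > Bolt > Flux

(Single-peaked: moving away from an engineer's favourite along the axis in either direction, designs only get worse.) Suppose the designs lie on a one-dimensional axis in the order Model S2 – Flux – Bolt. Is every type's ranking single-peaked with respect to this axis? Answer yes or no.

Axis positions: Model S2=1, Flux=2, Bolt=3.
Type 1 (peak Model S2 at position 1): ranking walks positions 1-2-3, expanding outward from the peak — single-peaked.
Type 2 (peak Flux at position 2): ranking walks positions 2-3-1, expanding outward from the peak — single-peaked.
Type 3: ranking walks positions 1-3-2; Bolt is ranked above Flux even though Flux lies between Bolt and the peak Model S2 on the axis — preferences dip and rise again. Not single-peaked.
Type 3 violates single-peakedness, so the profile is not single-peaked on this axis.

no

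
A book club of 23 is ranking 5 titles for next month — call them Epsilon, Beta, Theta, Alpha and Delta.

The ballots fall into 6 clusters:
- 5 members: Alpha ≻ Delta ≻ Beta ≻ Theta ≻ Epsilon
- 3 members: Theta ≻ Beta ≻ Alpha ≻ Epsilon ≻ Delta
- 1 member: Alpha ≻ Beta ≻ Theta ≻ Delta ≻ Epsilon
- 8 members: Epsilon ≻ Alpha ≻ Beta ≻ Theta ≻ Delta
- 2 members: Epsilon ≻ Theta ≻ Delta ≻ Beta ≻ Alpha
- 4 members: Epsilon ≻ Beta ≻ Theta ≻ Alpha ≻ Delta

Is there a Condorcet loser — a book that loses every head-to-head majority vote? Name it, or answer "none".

Pairwise majorities:
Epsilon vs Beta: Epsilon, 14–9.
Epsilon vs Theta: Epsilon wins 14–9.
Epsilon–Alpha: Epsilon 14–9.
Epsilon vs Delta: Epsilon is ranked higher on 3+8+2+4 = 17 ballots, Delta on 6. Epsilon wins 17–6.
Beta vs Theta: 18 to 5, Beta.
Beta vs Alpha: Alpha, 14–9.
Beta vs Delta: Beta preferred on 3+1+8+4 = 16 ballots; Beta wins 16–7.
Theta–Alpha: Alpha 14–9.
Theta vs Delta: 18 to 5, Theta.
Alpha vs Delta: 21 to 2, Alpha.
Delta loses to every other book — it is the Condorcet loser.

Delta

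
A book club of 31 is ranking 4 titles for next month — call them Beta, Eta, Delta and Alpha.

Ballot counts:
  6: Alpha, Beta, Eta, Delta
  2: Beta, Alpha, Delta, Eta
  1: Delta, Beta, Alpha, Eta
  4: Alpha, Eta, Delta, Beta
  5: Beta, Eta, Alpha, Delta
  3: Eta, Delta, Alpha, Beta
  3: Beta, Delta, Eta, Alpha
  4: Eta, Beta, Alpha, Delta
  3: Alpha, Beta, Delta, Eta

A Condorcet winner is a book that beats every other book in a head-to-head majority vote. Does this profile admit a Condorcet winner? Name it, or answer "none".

Alpha

Check each pair by majority over 31 ballots:
Beta vs Eta: 6+2+1+5+3+3 = 20 for Beta, 11 for Eta — Beta by 20–11.
Beta vs Delta: 6+2+5+3+4+3 = 23 for Beta, 8 for Delta — Beta by 23–8.
Beta vs Alpha: Beta preferred on 2+1+5+3+4 = 15 ballots; Alpha wins 16–15.
Eta vs Delta: 6+4+5+3+4 = 22 for Eta, 9 for Delta — Eta by 22–9.
Eta vs Alpha: Eta preferred on 5+3+3+4 = 15 ballots; Alpha wins 16–15.
Delta vs Alpha: 7 to 24, Alpha.
Alpha beats each of Beta, Eta, Delta — Alpha is the Condorcet winner.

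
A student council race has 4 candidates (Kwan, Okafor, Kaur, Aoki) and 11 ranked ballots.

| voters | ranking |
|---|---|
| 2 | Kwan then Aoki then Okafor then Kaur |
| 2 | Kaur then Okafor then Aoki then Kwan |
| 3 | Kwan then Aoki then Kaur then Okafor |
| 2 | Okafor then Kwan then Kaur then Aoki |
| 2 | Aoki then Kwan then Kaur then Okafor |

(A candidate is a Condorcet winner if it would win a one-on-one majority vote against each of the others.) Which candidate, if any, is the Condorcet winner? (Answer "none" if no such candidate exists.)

Pairwise majorities:
Kwan vs Okafor: Kwan wins 7–4.
Kwan vs Kaur: Kwan is ranked higher on 2+3+2+2 = 9 ballots, Kaur on 2. Kwan wins 9–2.
Kwan vs Aoki: 2+3+2 = 7 for Kwan, 4 for Aoki — Kwan by 7–4.
Okafor vs Kaur: Kaur, 7–4.
Okafor vs Aoki: Okafor is ranked higher on 2+2 = 4 ballots, Aoki on 7. Aoki wins 7–4.
Kaur vs Aoki: 4 to 7, Aoki.
Only Kwan has no losses; Kwan is the Condorcet winner.

Kwan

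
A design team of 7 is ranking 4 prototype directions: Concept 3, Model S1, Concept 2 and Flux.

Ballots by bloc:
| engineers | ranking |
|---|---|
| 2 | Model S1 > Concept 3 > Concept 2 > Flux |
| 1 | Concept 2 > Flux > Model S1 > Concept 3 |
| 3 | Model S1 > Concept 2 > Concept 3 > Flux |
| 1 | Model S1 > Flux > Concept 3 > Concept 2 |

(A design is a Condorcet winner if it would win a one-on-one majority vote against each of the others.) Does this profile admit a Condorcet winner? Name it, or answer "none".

Model S1

Head-to-head results (7 engineers):
Concept 3 vs Model S1: Concept 3 preferred on 0 ballots; Model S1 wins 7–0.
Concept 3 vs Concept 2: 3 to 4, Concept 2.
Concept 3 vs Flux: 2+3 = 5 for Concept 3, 2 for Flux — Concept 3 by 5–2.
Model S1 vs Concept 2: Model S1 is ranked higher on 2+3+1 = 6 ballots, Concept 2 on 1. Model S1 wins 6–1.
Model S1 vs Flux: Model S1 is ranked higher on 2+3+1 = 6 ballots, Flux on 1. Model S1 wins 6–1.
Concept 2 vs Flux: 6 to 1, Concept 2.
Model S1 wins every pairwise contest, so Model S1 is the Condorcet winner.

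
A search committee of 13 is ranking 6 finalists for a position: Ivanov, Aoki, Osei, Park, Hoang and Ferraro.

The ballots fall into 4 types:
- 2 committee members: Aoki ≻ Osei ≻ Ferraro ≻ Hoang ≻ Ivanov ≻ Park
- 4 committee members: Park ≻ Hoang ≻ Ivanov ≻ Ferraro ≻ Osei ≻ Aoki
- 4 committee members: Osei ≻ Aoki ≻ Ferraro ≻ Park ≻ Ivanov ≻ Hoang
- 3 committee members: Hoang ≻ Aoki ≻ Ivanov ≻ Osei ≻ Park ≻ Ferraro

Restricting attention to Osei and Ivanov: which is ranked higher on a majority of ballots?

Ivanov

Ballots ranking Osei above Ivanov: 2 + 4 = 6.
Ballots ranking Ivanov above Osei: 13 − 6 = 7.
Ivanov wins the head-to-head 7–6.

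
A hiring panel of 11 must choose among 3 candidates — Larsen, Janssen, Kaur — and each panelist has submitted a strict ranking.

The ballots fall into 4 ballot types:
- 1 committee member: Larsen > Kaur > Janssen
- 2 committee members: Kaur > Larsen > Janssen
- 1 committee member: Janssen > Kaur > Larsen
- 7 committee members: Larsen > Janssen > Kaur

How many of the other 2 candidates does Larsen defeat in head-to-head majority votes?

2

Larsen against each rival (11 committee members):
Larsen vs Janssen: Larsen, 10–1.
Larsen vs Kaur: Larsen, 8–3.
Larsen beats Janssen, Kaur — 2 pairwise wins.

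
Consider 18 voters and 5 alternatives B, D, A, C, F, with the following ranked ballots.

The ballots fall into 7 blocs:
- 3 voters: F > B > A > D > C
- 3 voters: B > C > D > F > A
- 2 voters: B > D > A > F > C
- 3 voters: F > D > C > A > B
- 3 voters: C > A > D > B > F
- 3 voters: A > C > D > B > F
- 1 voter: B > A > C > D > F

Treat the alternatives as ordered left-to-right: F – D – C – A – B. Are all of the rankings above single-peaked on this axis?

Axis positions: F=1, D=2, C=3, A=4, B=5.
Bloc 1: ranking walks positions 1-5-4-2-3; B is ranked above D even though D lies between B and the peak F on the axis — preferences dip and rise again. Not single-peaked.
Bloc 2: ranking walks positions 5-3-2-1-4; C is ranked above A even though A lies between C and the peak B on the axis — preferences dip and rise again. Not single-peaked.
Bloc 3: ranking walks positions 5-2-4-1-3; D is ranked above A even though A lies between D and the peak B on the axis — preferences dip and rise again. Not single-peaked.
Bloc 4 (peak F at position 1): ranking walks positions 1-2-3-4-5, expanding outward from the peak — single-peaked.
Bloc 5 (peak C at position 3): ranking walks positions 3-4-2-5-1, expanding outward from the peak — single-peaked.
Bloc 6 (peak A at position 4): ranking walks positions 4-3-2-5-1, expanding outward from the peak — single-peaked.
Bloc 7 (peak B at position 5): ranking walks positions 5-4-3-2-1, expanding outward from the peak — single-peaked.
Bloc 1 violates single-peakedness, so the profile is not single-peaked on this axis.

no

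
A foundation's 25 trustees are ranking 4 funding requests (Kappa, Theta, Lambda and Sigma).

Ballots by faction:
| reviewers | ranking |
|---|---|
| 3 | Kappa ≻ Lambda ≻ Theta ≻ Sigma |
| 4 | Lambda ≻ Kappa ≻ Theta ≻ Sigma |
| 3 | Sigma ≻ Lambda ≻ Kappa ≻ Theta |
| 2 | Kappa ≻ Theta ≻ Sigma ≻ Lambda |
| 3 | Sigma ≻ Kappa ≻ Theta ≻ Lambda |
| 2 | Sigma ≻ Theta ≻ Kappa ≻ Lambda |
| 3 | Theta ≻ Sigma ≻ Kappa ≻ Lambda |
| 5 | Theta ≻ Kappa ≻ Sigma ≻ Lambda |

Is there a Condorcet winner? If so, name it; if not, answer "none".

Pairwise majorities:
Kappa–Theta: Kappa 15–10.
Kappa vs Lambda: 18 to 7, Kappa.
Kappa vs Sigma: Kappa is ranked higher on 3+4+2+5 = 14 ballots, Sigma on 11. Kappa wins 14–11.
Theta–Lambda: Theta 15–10.
Theta vs Sigma: Theta wins 17–8.
Lambda vs Sigma: Lambda preferred on 3+4 = 7 ballots; Sigma wins 18–7.
Kappa beats each of Theta, Lambda, Sigma — Kappa is the Condorcet winner.

Kappa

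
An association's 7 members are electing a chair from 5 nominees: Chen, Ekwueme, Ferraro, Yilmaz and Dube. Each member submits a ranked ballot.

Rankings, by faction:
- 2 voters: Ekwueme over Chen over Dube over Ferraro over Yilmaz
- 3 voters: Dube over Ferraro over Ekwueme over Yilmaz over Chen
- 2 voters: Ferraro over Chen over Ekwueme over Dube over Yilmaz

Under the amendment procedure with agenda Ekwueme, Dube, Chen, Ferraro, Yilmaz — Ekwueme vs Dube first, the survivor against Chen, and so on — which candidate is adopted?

Round 1: Ekwueme vs Dube — 4–3, Ekwueme advances.
Round 2: Ekwueme vs Chen — 5–2, Ekwueme advances.
Round 3: Ekwueme vs Ferraro — 2–5, Ferraro advances.
Round 4: Ferraro vs Yilmaz — 7–0, Ferraro advances.
The agenda winner is Ferraro.

Ferraro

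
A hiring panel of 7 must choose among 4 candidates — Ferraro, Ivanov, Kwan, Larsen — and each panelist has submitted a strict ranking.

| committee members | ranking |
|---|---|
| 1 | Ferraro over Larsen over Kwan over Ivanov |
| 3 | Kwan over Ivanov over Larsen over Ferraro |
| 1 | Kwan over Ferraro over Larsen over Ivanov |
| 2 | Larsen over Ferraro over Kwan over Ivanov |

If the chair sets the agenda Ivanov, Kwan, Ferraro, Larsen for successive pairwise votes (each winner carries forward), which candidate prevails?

Kwan

Round 1: Ivanov vs Kwan — 0–7, Kwan advances.
Round 2: Kwan vs Ferraro — 4–3, Kwan advances.
Round 3: Kwan vs Larsen — 4–3, Kwan advances.
Kwan survives the agenda.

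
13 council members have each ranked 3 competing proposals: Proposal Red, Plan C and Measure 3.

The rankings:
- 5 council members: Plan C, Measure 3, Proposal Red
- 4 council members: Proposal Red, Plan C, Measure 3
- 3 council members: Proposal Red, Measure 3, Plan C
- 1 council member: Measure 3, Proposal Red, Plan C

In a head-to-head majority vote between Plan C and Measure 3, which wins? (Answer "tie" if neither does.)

Ballots ranking Plan C above Measure 3: 5 + 4 = 9.
Ballots ranking Measure 3 above Plan C: 13 − 9 = 4.
Plan C wins the head-to-head 9–4.

Plan C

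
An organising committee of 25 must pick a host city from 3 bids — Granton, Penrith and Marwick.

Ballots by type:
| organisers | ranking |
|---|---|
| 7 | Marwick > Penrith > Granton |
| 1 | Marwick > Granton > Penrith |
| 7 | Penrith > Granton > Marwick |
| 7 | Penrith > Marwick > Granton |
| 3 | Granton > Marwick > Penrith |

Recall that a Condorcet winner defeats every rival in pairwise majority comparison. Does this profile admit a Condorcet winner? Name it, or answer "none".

Penrith

Head-to-head results (25 organisers):
Granton vs Penrith: Penrith, 21–4.
Granton vs Marwick: Marwick wins 15–10.
Penrith vs Marwick: Penrith, 14–11.
Penrith beats each of Granton, Marwick — Penrith is the Condorcet winner.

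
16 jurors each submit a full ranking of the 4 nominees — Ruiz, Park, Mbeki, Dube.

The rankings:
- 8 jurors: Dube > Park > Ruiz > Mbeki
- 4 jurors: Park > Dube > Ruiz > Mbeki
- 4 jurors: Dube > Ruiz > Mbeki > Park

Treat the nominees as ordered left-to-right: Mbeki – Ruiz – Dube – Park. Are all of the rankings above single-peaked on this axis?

Axis positions: Mbeki=1, Ruiz=2, Dube=3, Park=4.
Cluster 1 (peak Dube at position 3): ranking walks positions 3-4-2-1, expanding outward from the peak — single-peaked.
Cluster 2 (peak Park at position 4): ranking walks positions 4-3-2-1, expanding outward from the peak — single-peaked.
Cluster 3 (peak Dube at position 3): ranking walks positions 3-2-1-4, expanding outward from the peak — single-peaked.
Every ranking is single-peaked on this axis.

yes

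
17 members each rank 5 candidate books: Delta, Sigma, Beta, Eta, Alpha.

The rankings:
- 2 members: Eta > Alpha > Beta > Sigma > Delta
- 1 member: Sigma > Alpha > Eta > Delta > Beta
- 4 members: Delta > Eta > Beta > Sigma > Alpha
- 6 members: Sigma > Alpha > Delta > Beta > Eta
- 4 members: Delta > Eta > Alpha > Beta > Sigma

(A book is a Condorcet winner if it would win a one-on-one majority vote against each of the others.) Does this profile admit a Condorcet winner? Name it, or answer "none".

Head-to-head results (17 members):
Delta–Sigma: Sigma 9–8.
Delta–Beta: Delta 15–2.
Delta–Eta: Delta 14–3.
Delta–Alpha: Alpha 9–8.
Sigma vs Beta: 7 to 10, Beta.
Sigma vs Eta: Eta, 10–7.
Sigma vs Alpha: Sigma, 11–6.
Beta vs Eta: 6 to 11, Eta.
Beta vs Alpha: Alpha wins 13–4.
Eta vs Alpha: Eta, 10–7.
Each book drops at least one matchup (Delta loses to Sigma; Sigma loses to Beta; Beta loses to Delta; Eta loses to Delta; Alpha loses to Sigma); the cycle Delta → Beta → Sigma → Delta rules out a Condorcet winner.

none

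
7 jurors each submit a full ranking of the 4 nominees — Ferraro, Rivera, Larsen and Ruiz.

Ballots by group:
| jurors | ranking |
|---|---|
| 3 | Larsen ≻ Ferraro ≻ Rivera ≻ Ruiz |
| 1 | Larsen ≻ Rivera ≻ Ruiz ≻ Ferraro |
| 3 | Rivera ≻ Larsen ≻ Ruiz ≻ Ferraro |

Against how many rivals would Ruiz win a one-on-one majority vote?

1

Ruiz against each rival (7 jurors):
Ruiz–Ferraro: Ruiz 4–3.
Ruiz vs Rivera: Ruiz preferred on 0 ballots; Rivera wins 7–0.
Ruiz vs Larsen: Ruiz preferred on 0 ballots; Larsen wins 7–0.
Ruiz beats Ferraro; loses to Rivera, Larsen — 1 pairwise win.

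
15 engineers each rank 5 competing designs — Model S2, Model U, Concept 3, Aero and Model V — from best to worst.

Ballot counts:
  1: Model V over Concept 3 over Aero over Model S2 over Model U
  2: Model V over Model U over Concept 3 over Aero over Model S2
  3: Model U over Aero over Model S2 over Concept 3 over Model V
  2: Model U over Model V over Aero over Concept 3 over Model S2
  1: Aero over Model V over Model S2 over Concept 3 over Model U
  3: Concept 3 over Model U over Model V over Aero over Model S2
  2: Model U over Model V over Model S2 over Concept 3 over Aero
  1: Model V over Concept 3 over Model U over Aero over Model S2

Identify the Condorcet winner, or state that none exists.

Model U

Pairwise majorities:
Model S2 vs Model U: Model U wins 13–2.
Model S2 vs Concept 3: Model S2 preferred on 3+1+2 = 6 ballots; Concept 3 wins 9–6.
Model S2 vs Aero: Aero, 13–2.
Model S2 vs Model V: Model V wins 12–3.
Model U–Concept 3: Model U 9–6.
Model U vs Aero: 13 to 2, Model U.
Model U vs Model V: Model U is ranked higher on 3+2+3+2 = 10 ballots, Model V on 5. Model U wins 10–5.
Concept 3 vs Aero: 9 to 6, Concept 3.
Concept 3 vs Model V: Model V wins 9–6.
Aero vs Model V: Aero preferred on 3+1 = 4 ballots; Model V wins 11–4.
Model U beats each of Model S2, Concept 3, Aero, Model V — Model U is the Condorcet winner.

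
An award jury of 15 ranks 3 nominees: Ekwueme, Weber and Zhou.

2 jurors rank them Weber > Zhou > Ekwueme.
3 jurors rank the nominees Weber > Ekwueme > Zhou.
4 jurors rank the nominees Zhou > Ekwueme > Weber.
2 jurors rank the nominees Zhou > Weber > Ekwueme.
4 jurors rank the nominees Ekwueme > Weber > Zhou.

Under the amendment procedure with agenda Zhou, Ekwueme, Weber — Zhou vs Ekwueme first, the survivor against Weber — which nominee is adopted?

Round 1: Zhou vs Ekwueme — 8–7, Zhou advances.
Round 2: Zhou vs Weber — 6–9, Weber advances.
Weber survives the agenda.

Weber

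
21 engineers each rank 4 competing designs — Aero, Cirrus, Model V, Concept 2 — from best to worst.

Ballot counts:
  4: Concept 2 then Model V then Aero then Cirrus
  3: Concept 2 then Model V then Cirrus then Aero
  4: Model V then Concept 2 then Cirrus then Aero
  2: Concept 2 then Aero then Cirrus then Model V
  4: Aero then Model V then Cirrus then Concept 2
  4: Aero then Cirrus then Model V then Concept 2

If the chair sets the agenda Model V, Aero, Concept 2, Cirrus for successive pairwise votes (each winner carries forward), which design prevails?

Round 1: Model V vs Aero — 11–10, Model V advances.
Round 2: Model V vs Concept 2 — 12–9, Model V advances.
Round 3: Model V vs Cirrus — 15–6, Model V advances.
Model V survives the agenda.

Model V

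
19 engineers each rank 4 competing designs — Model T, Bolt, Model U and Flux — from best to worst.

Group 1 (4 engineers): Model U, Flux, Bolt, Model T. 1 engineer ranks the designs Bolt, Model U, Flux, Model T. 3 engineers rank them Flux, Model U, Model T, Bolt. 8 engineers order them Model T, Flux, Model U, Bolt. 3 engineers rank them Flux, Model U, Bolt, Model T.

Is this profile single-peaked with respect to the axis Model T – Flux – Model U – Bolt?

Axis positions: Model T=1, Flux=2, Model U=3, Bolt=4.
Group 1 (peak Model U at position 3): ranking walks positions 3-2-4-1, expanding outward from the peak — single-peaked.
Group 2 (peak Bolt at position 4): ranking walks positions 4-3-2-1, expanding outward from the peak — single-peaked.
Group 3 (peak Flux at position 2): ranking walks positions 2-3-1-4, expanding outward from the peak — single-peaked.
Group 4 (peak Model T at position 1): ranking walks positions 1-2-3-4, expanding outward from the peak — single-peaked.
Group 5 (peak Flux at position 2): ranking walks positions 2-3-4-1, expanding outward from the peak — single-peaked.
Every ranking is single-peaked on this axis.

yes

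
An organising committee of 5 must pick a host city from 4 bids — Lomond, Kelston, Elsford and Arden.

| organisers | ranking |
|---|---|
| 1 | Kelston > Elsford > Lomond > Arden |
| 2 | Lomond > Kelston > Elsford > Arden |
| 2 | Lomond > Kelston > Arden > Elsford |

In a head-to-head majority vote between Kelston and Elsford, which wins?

Kelston

Ballots ranking Kelston above Elsford: 1 + 2 + 2 = 5.
Ballots ranking Elsford above Kelston: 5 − 5 = 0.
Kelston wins the head-to-head 5–0.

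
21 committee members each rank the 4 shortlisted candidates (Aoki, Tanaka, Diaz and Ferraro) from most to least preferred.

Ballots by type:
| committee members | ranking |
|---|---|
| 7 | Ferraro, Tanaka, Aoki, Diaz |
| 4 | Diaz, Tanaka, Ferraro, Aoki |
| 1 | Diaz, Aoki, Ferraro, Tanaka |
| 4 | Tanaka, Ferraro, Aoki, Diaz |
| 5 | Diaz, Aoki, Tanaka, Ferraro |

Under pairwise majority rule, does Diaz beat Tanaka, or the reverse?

Ballots ranking Diaz above Tanaka: 4 + 1 + 5 = 10.
Ballots ranking Tanaka above Diaz: 21 − 10 = 11.
Tanaka wins the head-to-head 11–10.

Tanaka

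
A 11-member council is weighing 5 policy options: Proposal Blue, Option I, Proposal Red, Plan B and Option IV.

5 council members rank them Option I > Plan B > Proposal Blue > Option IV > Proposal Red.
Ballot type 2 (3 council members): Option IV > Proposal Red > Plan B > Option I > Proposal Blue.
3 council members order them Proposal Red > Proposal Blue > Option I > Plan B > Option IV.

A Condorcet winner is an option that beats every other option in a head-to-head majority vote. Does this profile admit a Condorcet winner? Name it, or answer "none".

none

Pairwise majorities:
Proposal Blue vs Option I: Option I wins 8–3.
Proposal Blue vs Proposal Red: Proposal Red wins 6–5.
Proposal Blue vs Plan B: Plan B wins 8–3.
Proposal Blue vs Option IV: Proposal Blue, 8–3.
Option I vs Proposal Red: Proposal Red wins 6–5.
Option I–Plan B: Option I 8–3.
Option I vs Option IV: Option I, 8–3.
Proposal Red–Plan B: Proposal Red 6–5.
Proposal Red vs Option IV: Option IV wins 8–3.
Plan B–Option IV: Plan B 8–3.
No option is unbeaten: Proposal Blue loses to Option I; Option I loses to Proposal Red; Proposal Red loses to Option IV; Plan B loses to Option I; Option IV loses to Proposal Blue. In particular Proposal Blue beats Option IV beats Proposal Red beats Proposal Blue is a majority cycle — no Condorcet winner exists.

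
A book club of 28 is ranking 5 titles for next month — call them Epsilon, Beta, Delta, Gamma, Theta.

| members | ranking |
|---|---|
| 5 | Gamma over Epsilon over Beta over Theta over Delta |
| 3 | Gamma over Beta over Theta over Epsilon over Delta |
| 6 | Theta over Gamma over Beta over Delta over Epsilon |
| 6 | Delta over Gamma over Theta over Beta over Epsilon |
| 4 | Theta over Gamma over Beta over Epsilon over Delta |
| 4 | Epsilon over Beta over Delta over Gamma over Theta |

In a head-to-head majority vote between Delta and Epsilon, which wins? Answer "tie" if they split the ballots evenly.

Epsilon

Ballots ranking Delta above Epsilon: 6 + 6 = 12.
Ballots ranking Epsilon above Delta: 28 − 12 = 16.
Epsilon wins the head-to-head 16–12.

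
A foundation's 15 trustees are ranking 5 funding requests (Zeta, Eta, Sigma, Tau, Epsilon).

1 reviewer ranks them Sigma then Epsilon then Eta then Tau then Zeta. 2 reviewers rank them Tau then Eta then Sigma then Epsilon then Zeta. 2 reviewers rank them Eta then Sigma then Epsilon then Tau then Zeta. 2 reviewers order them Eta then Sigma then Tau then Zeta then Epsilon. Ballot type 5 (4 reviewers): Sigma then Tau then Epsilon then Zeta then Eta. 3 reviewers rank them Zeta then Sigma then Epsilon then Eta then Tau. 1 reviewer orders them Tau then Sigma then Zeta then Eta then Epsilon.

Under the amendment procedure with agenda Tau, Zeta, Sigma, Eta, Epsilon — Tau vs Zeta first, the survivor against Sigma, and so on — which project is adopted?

Sigma

Round 1: Tau vs Zeta — 12–3, Tau advances.
Round 2: Tau vs Sigma — 3–12, Sigma advances.
Round 3: Sigma vs Eta — 9–6, Sigma advances.
Round 4: Sigma vs Epsilon — 15–0, Sigma advances.
The agenda winner is Sigma.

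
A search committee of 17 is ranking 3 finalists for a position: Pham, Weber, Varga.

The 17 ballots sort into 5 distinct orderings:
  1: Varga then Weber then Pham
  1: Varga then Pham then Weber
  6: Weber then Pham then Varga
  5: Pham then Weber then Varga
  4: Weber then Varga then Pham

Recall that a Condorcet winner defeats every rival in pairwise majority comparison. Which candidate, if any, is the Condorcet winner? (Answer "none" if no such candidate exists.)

Weber

Check each pair by majority over 17 ballots:
Pham vs Weber: 6 to 11, Weber.
Pham vs Varga: 6+5 = 11 for Pham, 6 for Varga — Pham by 11–6.
Weber vs Varga: 6+5+4 = 15 for Weber, 2 for Varga — Weber by 15–2.
Weber wins every pairwise contest, so Weber is the Condorcet winner.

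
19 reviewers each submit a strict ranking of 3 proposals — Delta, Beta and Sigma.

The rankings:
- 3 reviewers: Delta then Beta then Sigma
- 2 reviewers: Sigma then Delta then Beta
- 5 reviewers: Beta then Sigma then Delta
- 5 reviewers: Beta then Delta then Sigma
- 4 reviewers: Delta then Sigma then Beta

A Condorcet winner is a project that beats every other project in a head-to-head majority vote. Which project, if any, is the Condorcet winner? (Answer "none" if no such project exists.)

Head-to-head results (19 reviewers):
Delta vs Beta: Delta is ranked higher on 3+2+4 = 9 ballots, Beta on 10. Beta wins 10–9.
Delta vs Sigma: 3+5+4 = 12 for Delta, 7 for Sigma — Delta by 12–7.
Beta–Sigma: Beta 13–6.
Beta wins every pairwise contest, so Beta is the Condorcet winner.

Beta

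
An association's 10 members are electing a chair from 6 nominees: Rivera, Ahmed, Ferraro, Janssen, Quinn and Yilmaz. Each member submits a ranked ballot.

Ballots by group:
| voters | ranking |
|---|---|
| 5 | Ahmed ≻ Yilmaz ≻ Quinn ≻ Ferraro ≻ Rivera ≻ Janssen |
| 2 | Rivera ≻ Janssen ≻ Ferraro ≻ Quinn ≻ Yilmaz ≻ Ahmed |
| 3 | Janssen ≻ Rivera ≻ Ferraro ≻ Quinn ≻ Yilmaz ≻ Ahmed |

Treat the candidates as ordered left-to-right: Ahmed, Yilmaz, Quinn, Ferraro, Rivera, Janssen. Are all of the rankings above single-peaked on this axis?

Axis positions: Ahmed=1, Yilmaz=2, Quinn=3, Ferraro=4, Rivera=5, Janssen=6.
Group 1 (peak Ahmed at position 1): ranking walks positions 1-2-3-4-5-6, expanding outward from the peak — single-peaked.
Group 2 (peak Rivera at position 5): ranking walks positions 5-6-4-3-2-1, expanding outward from the peak — single-peaked.
Group 3 (peak Janssen at position 6): ranking walks positions 6-5-4-3-2-1, expanding outward from the peak — single-peaked.
Every ranking is single-peaked on this axis.

yes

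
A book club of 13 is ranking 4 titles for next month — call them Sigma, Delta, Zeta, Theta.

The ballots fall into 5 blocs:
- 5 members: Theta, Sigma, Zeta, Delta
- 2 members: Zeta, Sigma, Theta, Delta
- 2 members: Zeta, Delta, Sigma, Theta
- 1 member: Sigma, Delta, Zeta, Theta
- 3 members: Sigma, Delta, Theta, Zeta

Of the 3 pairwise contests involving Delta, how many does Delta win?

0

Delta against each rival (13 members):
Delta vs Sigma: Sigma wins 11–2.
Delta vs Zeta: Zeta, 9–4.
Delta vs Theta: Delta is ranked higher on 2+1+3 = 6 ballots, Theta on 7. Theta wins 7–6.
Delta beats no one; loses to Sigma, Zeta, Theta — 0 pairwise wins.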